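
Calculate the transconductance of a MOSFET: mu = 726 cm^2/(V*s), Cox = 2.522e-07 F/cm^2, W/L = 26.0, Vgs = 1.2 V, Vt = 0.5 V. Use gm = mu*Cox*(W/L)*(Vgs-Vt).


Step 1: Vov = Vgs - Vt = 1.2 - 0.5 = 0.7 V
Step 2: gm = mu * Cox * (W/L) * Vov
Step 3: gm = 726 * 2.522e-07 * 26.0 * 0.7 = 3.33e-03 S

3.33e-03


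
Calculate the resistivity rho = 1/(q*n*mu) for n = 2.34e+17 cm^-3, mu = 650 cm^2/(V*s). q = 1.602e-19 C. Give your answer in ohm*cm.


Step 1: sigma = q * n * mu = 1.602e-19 * 2.34e+17 * 650 = 2.43664e+01 S/cm
Step 2: rho = 1 / sigma = 1 / 2.43664e+01 = 0.04104 ohm*cm

0.04104


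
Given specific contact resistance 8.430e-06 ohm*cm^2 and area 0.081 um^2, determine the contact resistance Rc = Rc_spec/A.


Step 1: Convert area to cm^2: 0.081 um^2 = 8.1000e-10 cm^2
Step 2: Rc = Rc_spec / A = 8.430e-06 / 8.1000e-10
Step 3: Rc = 1.04e+04 ohms

1.04e+04


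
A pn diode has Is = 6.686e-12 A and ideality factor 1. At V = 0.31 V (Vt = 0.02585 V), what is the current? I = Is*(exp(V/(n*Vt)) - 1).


Step 1: V/(n*Vt) = 0.31/(1*0.02585) = 11.9923
Step 2: exp(11.9923) = 1.6151e+05
Step 3: I = 6.686e-12 * (1.6151e+05 - 1) = 1.08e-06 A

1.08e-06


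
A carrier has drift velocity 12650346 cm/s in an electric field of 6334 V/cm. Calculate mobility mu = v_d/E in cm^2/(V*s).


Step 1: mu = v_d / E
Step 2: mu = 12650346 / 6334
Step 3: mu = 1997.21 cm^2/(V*s)

1997.21


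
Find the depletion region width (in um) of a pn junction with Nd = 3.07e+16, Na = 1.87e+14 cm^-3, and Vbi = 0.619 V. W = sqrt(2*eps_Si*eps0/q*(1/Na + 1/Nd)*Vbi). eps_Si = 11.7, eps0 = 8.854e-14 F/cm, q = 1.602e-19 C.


Step 1: 1/Na + 1/Nd = 1/1.87e+14 + 1/3.07e+16 = 5.38017e-15
Step 2: 2*eps*eps0/q = 2*11.7*8.854e-14/1.602e-19 = 1.293281e+07
Step 3: W^2 = 1.293281e+07 * 5.38017e-15 * 0.619 = 4.30705e-08
Step 4: W = sqrt(4.30705e-08) = 2.075e-04 cm = 2.075 um

2.075


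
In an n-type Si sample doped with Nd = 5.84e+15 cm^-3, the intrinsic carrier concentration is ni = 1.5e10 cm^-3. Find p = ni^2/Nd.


Step 1: Since Nd >> ni, n ≈ Nd = 5.84e+15 cm^-3
Step 2: p = ni^2 / n = (1.5e10)^2 / 5.84e+15
Step 3: p = 2.25e20 / 5.84e+15 = 3.85e+04 cm^-3

3.85e+04


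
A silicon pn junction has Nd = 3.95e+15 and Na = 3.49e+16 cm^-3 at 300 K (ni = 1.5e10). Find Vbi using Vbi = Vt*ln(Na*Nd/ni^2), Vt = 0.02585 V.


Step 1: Compute Na*Nd/ni^2 = 3.49e+16 * 3.95e+15 / (1.5e10)^2 = 6.1269e+11
Step 2: ln(6.1269e+11) = 27.1411
Step 3: Vbi = 0.02585 * 27.1411 = 0.702 V

0.702


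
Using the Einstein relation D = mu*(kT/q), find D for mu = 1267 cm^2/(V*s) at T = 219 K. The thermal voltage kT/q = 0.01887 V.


Step 1: D = mu * (kT/q)
Step 2: D = 1267 * 0.01887
Step 3: D = 23.91 cm^2/s

23.91


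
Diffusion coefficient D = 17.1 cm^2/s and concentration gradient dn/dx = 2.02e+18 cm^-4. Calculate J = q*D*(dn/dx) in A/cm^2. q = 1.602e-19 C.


Step 1: J = q * D * (dn/dx)
Step 2: J = 1.602e-19 * 17.1 * 2.02e+18
Step 3: J = 5.53e+00 A/cm^2

5.53e+00


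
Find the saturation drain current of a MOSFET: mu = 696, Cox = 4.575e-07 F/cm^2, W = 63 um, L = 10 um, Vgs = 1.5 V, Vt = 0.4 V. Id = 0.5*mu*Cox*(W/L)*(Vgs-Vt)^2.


Step 1: Overdrive voltage Vov = Vgs - Vt = 1.5 - 0.4 = 1.1 V
Step 2: W/L = 63/10 = 6.3
Step 3: Id = 0.5 * 696 * 4.575e-07 * 6.3 * 1.1^2
Step 4: Id = 1.21e-03 A

1.21e-03


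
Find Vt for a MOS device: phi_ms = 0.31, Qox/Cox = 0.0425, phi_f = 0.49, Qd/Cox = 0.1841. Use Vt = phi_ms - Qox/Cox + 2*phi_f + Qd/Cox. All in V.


Step 1: Vt = phi_ms - Qox/Cox + 2*phi_f + Qd/Cox
Step 2: Vt = 0.31 - 0.0425 + 2*0.49 + 0.1841
Step 3: Vt = 0.31 - 0.0425 + 0.98 + 0.1841
Step 4: Vt = 1.4316 V

1.4316


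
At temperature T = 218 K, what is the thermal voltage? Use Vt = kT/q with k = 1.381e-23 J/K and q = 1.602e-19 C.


Step 1: kT = 1.381e-23 * 218 = 3.01058e-21 J
Step 2: Vt = kT/q = 3.01058e-21 / 1.602e-19
Step 3: Vt = 0.01879 V

0.01879


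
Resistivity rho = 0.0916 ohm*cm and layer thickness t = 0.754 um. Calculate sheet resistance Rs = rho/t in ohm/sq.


Step 1: Convert thickness to cm: t = 0.754 um = 7.5400e-05 cm
Step 2: Rs = rho / t = 0.0916 / 7.5400e-05
Step 3: Rs = 1214.9 ohm/sq

1214.9


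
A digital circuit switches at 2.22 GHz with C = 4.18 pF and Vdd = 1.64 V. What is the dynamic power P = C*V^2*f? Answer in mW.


Step 1: V^2 = 1.64^2 = 2.6896 V^2
Step 2: P = C*V^2*f = 4.18e-12 F * 2.6896 * 2.22e9 Hz
Step 3: P = 2.495841216e-02 W
Step 4: P = 24.958 mW

24.958


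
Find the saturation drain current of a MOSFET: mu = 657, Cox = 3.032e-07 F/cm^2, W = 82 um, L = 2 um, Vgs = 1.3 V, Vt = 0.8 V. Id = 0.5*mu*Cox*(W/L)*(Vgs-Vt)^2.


Step 1: Overdrive voltage Vov = Vgs - Vt = 1.3 - 0.8 = 0.5 V
Step 2: W/L = 82/2 = 41
Step 3: Id = 0.5 * 657 * 3.032e-07 * 41 * 0.5^2
Step 4: Id = 1.02e-03 A

1.02e-03


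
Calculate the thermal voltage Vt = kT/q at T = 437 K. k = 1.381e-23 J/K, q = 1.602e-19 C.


Step 1: kT = 1.381e-23 * 437 = 6.03497e-21 J
Step 2: Vt = kT/q = 6.03497e-21 / 1.602e-19
Step 3: Vt = 0.03767 V

0.03767


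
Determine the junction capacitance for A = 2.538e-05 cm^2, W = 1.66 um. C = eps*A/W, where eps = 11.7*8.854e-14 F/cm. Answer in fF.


Step 1: eps_Si = 11.7 * 8.854e-14 = 1.035918e-12 F/cm
Step 2: W in cm = 1.66 * 1e-4 = 1.66e-04 cm
Step 3: C = 1.035918e-12 * 2.538e-05 / 1.66e-04 = 1.583831e-13 F
Step 4: C = 158.38 fF

158.38


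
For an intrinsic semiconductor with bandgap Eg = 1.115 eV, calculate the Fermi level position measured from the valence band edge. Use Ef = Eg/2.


Step 1: For an intrinsic semiconductor, the Fermi level sits at midgap.
Step 2: Ef = Eg / 2 = 1.115 / 2 = 0.5575 eV

0.5575


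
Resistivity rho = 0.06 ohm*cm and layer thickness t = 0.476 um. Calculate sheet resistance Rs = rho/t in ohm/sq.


Step 1: Convert thickness to cm: t = 0.476 um = 4.7600e-05 cm
Step 2: Rs = rho / t = 0.06 / 4.7600e-05
Step 3: Rs = 1260.5 ohm/sq

1260.5


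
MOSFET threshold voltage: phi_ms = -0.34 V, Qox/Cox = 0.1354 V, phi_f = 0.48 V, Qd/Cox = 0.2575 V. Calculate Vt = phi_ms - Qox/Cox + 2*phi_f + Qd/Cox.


Step 1: Vt = phi_ms - Qox/Cox + 2*phi_f + Qd/Cox
Step 2: Vt = -0.34 - 0.1354 + 2*0.48 + 0.2575
Step 3: Vt = -0.34 - 0.1354 + 0.96 + 0.2575
Step 4: Vt = 0.7421 V

0.7421


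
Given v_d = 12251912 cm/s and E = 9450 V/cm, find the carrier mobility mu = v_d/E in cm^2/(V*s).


Step 1: mu = v_d / E
Step 2: mu = 12251912 / 9450
Step 3: mu = 1296.5 cm^2/(V*s)

1296.5


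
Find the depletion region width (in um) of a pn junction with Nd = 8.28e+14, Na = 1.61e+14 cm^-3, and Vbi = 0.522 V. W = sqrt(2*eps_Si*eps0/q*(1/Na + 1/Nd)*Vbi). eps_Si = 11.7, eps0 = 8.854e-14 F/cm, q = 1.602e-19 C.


Step 1: 1/Na + 1/Nd = 1/1.61e+14 + 1/8.28e+14 = 7.41891e-15
Step 2: 2*eps*eps0/q = 2*11.7*8.854e-14/1.602e-19 = 1.293281e+07
Step 3: W^2 = 1.293281e+07 * 7.41891e-15 * 0.522 = 5.00845e-08
Step 4: W = sqrt(5.00845e-08) = 2.238e-04 cm = 2.238 um

2.238


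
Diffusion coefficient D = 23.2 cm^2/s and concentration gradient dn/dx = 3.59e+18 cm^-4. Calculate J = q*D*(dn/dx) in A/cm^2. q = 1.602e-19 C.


Step 1: J = q * D * (dn/dx)
Step 2: J = 1.602e-19 * 23.2 * 3.59e+18
Step 3: J = 1.33e+01 A/cm^2

1.33e+01


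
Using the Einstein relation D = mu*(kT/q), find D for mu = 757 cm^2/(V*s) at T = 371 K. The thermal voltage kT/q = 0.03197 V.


Step 1: D = mu * (kT/q)
Step 2: D = 757 * 0.03197
Step 3: D = 24.2 cm^2/s

24.2


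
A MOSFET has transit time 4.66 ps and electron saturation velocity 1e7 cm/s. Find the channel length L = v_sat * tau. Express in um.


Step 1: tau in seconds = 4.66 ps * 1e-12 = 4.6600e-12 s
Step 2: L = v_sat * tau = 1e7 * 4.6600e-12 = 4.6600e-05 cm
Step 3: L in um = 4.6600e-05 * 1e4 = 0.466 um

0.466


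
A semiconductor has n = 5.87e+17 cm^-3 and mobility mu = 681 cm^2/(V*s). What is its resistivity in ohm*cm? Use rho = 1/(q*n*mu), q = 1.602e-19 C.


Step 1: sigma = q * n * mu = 1.602e-19 * 5.87e+17 * 681 = 6.40395e+01 S/cm
Step 2: rho = 1 / sigma = 1 / 6.40395e+01 = 0.01562 ohm*cm

0.01562


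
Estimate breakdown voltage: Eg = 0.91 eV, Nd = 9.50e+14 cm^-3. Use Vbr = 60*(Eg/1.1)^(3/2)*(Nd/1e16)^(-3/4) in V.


Step 1: Eg/1.1 = 0.91/1.1 = 0.827273
Step 2: (Eg/1.1)^1.5 = 0.827273^1.5 = 0.752442
Step 3: (Nd/1e16)^(-0.75) = (0.095)^(-0.75) = 5.843961
Step 4: Vbr = 60 * 0.752442 * 5.843961 = 263.8 V

263.8


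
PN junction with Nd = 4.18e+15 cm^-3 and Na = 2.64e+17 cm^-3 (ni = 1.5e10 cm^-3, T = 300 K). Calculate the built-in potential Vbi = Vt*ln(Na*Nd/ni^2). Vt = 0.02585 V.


Step 1: Compute Na*Nd/ni^2 = 2.64e+17 * 4.18e+15 / (1.5e10)^2 = 4.9045e+12
Step 2: ln(4.9045e+12) = 29.2212
Step 3: Vbi = 0.02585 * 29.2212 = 0.755 V

0.755


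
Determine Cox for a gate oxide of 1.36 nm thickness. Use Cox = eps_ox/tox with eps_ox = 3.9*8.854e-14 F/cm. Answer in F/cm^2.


Step 1: eps_ox = 3.9 * 8.854e-14 = 3.45306e-13 F/cm
Step 2: tox in cm = 1.36 nm * 1e-7 = 1.3600e-07 cm
Step 3: Cox = 3.45306e-13 / 1.3600e-07 = 2.54e-06 F/cm^2

2.54e-06


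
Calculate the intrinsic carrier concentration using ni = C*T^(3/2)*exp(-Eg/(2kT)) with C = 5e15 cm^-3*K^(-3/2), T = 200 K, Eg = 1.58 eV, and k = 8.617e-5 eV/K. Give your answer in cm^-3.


Step 1: Compute kT = 8.617e-5 * 200 = 0.017234 eV
Step 2: Exponent = -Eg/(2kT) = -1.58/(2*0.017234) = -45.83962
Step 3: T^(3/2) = 200^1.5 = 2828.43
Step 4: ni = 5e15 * 2828.43 * exp(-45.83962) = 1.75e-01 cm^-3

1.75e-01


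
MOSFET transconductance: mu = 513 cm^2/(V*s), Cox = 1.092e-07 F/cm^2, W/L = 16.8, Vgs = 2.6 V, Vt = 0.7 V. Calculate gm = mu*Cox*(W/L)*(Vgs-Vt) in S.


Step 1: Vov = Vgs - Vt = 2.6 - 0.7 = 1.9 V
Step 2: gm = mu * Cox * (W/L) * Vov
Step 3: gm = 513 * 1.092e-07 * 16.8 * 1.9 = 1.79e-03 S

1.79e-03


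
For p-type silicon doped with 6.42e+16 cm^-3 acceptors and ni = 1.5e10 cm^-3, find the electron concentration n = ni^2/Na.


Step 1: Majority hole concentration p ≈ Na = 6.42e+16 cm^-3
Step 2: n = ni^2 / Na = (1.5e10)^2 / 6.42e+16
Step 3: n = 3.50e+03 cm^-3

3.50e+03


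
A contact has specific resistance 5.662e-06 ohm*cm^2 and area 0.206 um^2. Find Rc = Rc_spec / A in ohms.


Step 1: Convert area to cm^2: 0.206 um^2 = 2.0600e-09 cm^2
Step 2: Rc = Rc_spec / A = 5.662e-06 / 2.0600e-09
Step 3: Rc = 2.75e+03 ohms

2.75e+03


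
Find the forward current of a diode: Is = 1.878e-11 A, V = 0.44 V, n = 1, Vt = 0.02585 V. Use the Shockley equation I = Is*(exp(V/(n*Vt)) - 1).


Step 1: V/(n*Vt) = 0.44/(1*0.02585) = 17.0213
Step 2: exp(17.0213) = 2.4675e+07
Step 3: I = 1.878e-11 * (2.4675e+07 - 1) = 4.63e-04 A

4.63e-04


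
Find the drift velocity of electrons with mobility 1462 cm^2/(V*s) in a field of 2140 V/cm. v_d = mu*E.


Step 1: v_d = mu * E
Step 2: v_d = 1462 * 2140 = 3128680
Step 3: v_d = 3.13e+06 cm/s

3.13e+06


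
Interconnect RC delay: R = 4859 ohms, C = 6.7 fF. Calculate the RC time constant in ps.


Step 1: tau = R * C
Step 2: tau = 4859 * 6.7 fF = 4859 * 6.7e-15 F
Step 3: tau = 3.25553e-11 s = 32.5553 ps

32.5553


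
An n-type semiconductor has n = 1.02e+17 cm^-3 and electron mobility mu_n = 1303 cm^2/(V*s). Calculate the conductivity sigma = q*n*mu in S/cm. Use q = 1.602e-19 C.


Step 1: sigma = q * n * mu
Step 2: sigma = 1.602e-19 * 1.02e+17 * 1303
Step 3: sigma = 2.129e+01 S/cm

2.129e+01


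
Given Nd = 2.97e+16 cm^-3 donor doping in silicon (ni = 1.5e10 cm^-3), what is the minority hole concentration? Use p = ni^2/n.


Step 1: Since Nd >> ni, n ≈ Nd = 2.97e+16 cm^-3
Step 2: p = ni^2 / n = (1.5e10)^2 / 2.97e+16
Step 3: p = 2.25e20 / 2.97e+16 = 7.58e+03 cm^-3

7.58e+03


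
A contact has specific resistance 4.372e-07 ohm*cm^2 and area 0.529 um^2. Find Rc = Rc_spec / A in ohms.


Step 1: Convert area to cm^2: 0.529 um^2 = 5.2900e-09 cm^2
Step 2: Rc = Rc_spec / A = 4.372e-07 / 5.2900e-09
Step 3: Rc = 8.26e+01 ohms

8.26e+01


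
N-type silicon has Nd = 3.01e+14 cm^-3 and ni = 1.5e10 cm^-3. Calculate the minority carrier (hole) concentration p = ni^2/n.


Step 1: Since Nd >> ni, n ≈ Nd = 3.01e+14 cm^-3
Step 2: p = ni^2 / n = (1.5e10)^2 / 3.01e+14
Step 3: p = 2.25e20 / 3.01e+14 = 7.48e+05 cm^-3

7.48e+05


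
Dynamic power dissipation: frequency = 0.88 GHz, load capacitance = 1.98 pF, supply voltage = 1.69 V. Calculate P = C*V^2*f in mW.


Step 1: V^2 = 1.69^2 = 2.8561 V^2
Step 2: P = C*V^2*f = 1.98e-12 F * 2.8561 * 0.88e9 Hz
Step 3: P = 4.97646864e-03 W
Step 4: P = 4.976 mW

4.976


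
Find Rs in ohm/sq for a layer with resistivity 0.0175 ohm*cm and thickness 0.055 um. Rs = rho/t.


Step 1: Convert thickness to cm: t = 0.055 um = 5.5000e-06 cm
Step 2: Rs = rho / t = 0.0175 / 5.5000e-06
Step 3: Rs = 3181.8 ohm/sq

3181.8


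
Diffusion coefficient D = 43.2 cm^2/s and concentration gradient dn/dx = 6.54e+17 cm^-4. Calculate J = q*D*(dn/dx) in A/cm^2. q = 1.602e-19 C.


Step 1: J = q * D * (dn/dx)
Step 2: J = 1.602e-19 * 43.2 * 6.54e+17
Step 3: J = 4.53e+00 A/cm^2

4.53e+00


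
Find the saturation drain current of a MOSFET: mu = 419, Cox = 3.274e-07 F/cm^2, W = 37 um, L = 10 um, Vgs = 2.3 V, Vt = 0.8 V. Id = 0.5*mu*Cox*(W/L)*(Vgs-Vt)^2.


Step 1: Overdrive voltage Vov = Vgs - Vt = 2.3 - 0.8 = 1.5 V
Step 2: W/L = 37/10 = 3.7
Step 3: Id = 0.5 * 419 * 3.274e-07 * 3.7 * 1.5^2
Step 4: Id = 5.71e-04 A

5.71e-04


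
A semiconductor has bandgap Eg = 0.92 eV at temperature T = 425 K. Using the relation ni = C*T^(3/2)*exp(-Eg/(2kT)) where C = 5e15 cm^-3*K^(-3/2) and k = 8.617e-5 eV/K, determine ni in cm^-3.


Step 1: Compute kT = 8.617e-5 * 425 = 0.03662225 eV
Step 2: Exponent = -Eg/(2kT) = -0.92/(2*0.03662225) = -12.56067
Step 3: T^(3/2) = 425^1.5 = 8761.60
Step 4: ni = 5e15 * 8761.60 * exp(-12.56067) = 1.54e+14 cm^-3

1.54e+14


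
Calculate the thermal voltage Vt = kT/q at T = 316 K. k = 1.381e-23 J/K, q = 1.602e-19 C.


Step 1: kT = 1.381e-23 * 316 = 4.36396e-21 J
Step 2: Vt = kT/q = 4.36396e-21 / 1.602e-19
Step 3: Vt = 0.02724 V

0.02724


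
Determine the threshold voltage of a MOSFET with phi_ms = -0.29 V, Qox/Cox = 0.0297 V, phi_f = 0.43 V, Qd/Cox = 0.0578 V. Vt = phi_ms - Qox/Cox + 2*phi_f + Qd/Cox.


Step 1: Vt = phi_ms - Qox/Cox + 2*phi_f + Qd/Cox
Step 2: Vt = -0.29 - 0.0297 + 2*0.43 + 0.0578
Step 3: Vt = -0.29 - 0.0297 + 0.86 + 0.0578
Step 4: Vt = 0.5981 V

0.5981


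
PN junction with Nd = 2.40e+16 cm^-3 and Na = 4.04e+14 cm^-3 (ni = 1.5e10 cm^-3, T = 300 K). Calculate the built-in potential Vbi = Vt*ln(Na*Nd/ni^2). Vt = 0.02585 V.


Step 1: Compute Na*Nd/ni^2 = 4.04e+14 * 2.40e+16 / (1.5e10)^2 = 4.3093e+10
Step 2: ln(4.3093e+10) = 24.4866
Step 3: Vbi = 0.02585 * 24.4866 = 0.633 V

0.633


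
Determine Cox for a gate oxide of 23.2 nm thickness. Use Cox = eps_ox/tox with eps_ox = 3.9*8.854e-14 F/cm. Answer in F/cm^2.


Step 1: eps_ox = 3.9 * 8.854e-14 = 3.45306e-13 F/cm
Step 2: tox in cm = 23.2 nm * 1e-7 = 2.3200e-06 cm
Step 3: Cox = 3.45306e-13 / 2.3200e-06 = 1.49e-07 F/cm^2

1.49e-07


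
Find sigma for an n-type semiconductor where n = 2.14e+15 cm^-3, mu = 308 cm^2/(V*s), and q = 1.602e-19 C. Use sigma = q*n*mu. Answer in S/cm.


Step 1: sigma = q * n * mu
Step 2: sigma = 1.602e-19 * 2.14e+15 * 308
Step 3: sigma = 1.056e-01 S/cm

1.056e-01


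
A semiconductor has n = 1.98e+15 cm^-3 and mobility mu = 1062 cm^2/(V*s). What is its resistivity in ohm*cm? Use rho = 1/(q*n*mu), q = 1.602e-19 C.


Step 1: sigma = q * n * mu = 1.602e-19 * 1.98e+15 * 1062 = 3.36862e-01 S/cm
Step 2: rho = 1 / sigma = 1 / 3.36862e-01 = 2.969 ohm*cm

2.969


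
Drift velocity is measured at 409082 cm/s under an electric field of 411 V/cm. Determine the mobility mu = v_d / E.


Step 1: mu = v_d / E
Step 2: mu = 409082 / 411
Step 3: mu = 995.33 cm^2/(V*s)

995.33


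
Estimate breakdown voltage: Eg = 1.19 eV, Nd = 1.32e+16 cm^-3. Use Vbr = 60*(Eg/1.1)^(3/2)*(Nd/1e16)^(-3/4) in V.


Step 1: Eg/1.1 = 1.19/1.1 = 1.081818
Step 2: (Eg/1.1)^1.5 = 1.081818^1.5 = 1.125204
Step 3: (Nd/1e16)^(-0.75) = (1.32)^(-0.75) = 0.812025
Step 4: Vbr = 60 * 1.125204 * 0.812025 = 54.8 V

54.8


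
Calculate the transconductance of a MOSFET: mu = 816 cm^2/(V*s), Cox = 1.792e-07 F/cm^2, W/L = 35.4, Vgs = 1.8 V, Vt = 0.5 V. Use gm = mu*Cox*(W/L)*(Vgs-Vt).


Step 1: Vov = Vgs - Vt = 1.8 - 0.5 = 1.3 V
Step 2: gm = mu * Cox * (W/L) * Vov
Step 3: gm = 816 * 1.792e-07 * 35.4 * 1.3 = 6.73e-03 S

6.73e-03


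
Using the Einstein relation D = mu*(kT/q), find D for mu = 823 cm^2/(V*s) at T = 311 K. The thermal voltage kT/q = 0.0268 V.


Step 1: D = mu * (kT/q)
Step 2: D = 823 * 0.0268
Step 3: D = 22.06 cm^2/s

22.06


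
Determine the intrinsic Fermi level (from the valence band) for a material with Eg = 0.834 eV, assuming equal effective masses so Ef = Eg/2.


Step 1: For an intrinsic semiconductor, the Fermi level sits at midgap.
Step 2: Ef = Eg / 2 = 0.834 / 2 = 0.417 eV

0.417


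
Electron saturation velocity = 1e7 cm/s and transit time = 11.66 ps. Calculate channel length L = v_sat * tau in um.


Step 1: tau in seconds = 11.66 ps * 1e-12 = 1.1660e-11 s
Step 2: L = v_sat * tau = 1e7 * 1.1660e-11 = 1.1660e-04 cm
Step 3: L in um = 1.1660e-04 * 1e4 = 1.166 um

1.166


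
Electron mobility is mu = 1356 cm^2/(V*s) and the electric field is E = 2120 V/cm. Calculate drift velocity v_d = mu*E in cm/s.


Step 1: v_d = mu * E
Step 2: v_d = 1356 * 2120 = 2874720
Step 3: v_d = 2.87e+06 cm/s

2.87e+06


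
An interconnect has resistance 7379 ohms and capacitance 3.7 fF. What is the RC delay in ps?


Step 1: tau = R * C
Step 2: tau = 7379 * 3.7 fF = 7379 * 3.7e-15 F
Step 3: tau = 2.73023e-11 s = 27.3023 ps

27.3023


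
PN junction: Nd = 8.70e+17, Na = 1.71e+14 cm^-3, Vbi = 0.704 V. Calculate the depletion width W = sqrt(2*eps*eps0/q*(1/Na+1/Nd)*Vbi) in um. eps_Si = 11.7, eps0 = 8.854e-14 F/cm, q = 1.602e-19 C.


Step 1: 1/Na + 1/Nd = 1/1.71e+14 + 1/8.70e+17 = 5.84910e-15
Step 2: 2*eps*eps0/q = 2*11.7*8.854e-14/1.602e-19 = 1.293281e+07
Step 3: W^2 = 1.293281e+07 * 5.84910e-15 * 0.704 = 5.32543e-08
Step 4: W = sqrt(5.32543e-08) = 2.308e-04 cm = 2.308 um

2.308


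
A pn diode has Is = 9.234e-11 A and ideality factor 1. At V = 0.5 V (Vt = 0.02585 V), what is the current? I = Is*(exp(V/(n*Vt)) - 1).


Step 1: V/(n*Vt) = 0.5/(1*0.02585) = 19.3424
Step 2: exp(19.3424) = 2.5136e+08
Step 3: I = 9.234e-11 * (2.5136e+08 - 1) = 2.32e-02 A

2.32e-02


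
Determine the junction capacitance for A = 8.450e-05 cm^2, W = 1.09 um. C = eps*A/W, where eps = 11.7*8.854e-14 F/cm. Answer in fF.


Step 1: eps_Si = 11.7 * 8.854e-14 = 1.035918e-12 F/cm
Step 2: W in cm = 1.09 * 1e-4 = 1.09e-04 cm
Step 3: C = 1.035918e-12 * 8.450e-05 / 1.09e-04 = 8.030740e-13 F
Step 4: C = 803.07 fF

803.07


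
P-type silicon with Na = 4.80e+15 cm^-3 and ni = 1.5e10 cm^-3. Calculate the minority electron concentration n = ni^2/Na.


Step 1: Majority hole concentration p ≈ Na = 4.80e+15 cm^-3
Step 2: n = ni^2 / Na = (1.5e10)^2 / 4.80e+15
Step 3: n = 4.69e+04 cm^-3

4.69e+04


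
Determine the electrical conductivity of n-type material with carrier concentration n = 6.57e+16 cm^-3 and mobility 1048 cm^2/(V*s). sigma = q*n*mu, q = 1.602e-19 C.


Step 1: sigma = q * n * mu
Step 2: sigma = 1.602e-19 * 6.57e+16 * 1048
Step 3: sigma = 1.103e+01 S/cm

1.103e+01


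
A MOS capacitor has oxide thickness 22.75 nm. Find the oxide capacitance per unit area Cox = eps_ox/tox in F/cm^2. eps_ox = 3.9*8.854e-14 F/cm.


Step 1: eps_ox = 3.9 * 8.854e-14 = 3.45306e-13 F/cm
Step 2: tox in cm = 22.75 nm * 1e-7 = 2.2750e-06 cm
Step 3: Cox = 3.45306e-13 / 2.2750e-06 = 1.52e-07 F/cm^2

1.52e-07


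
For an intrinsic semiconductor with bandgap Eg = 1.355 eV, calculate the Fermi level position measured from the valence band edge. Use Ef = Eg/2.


Step 1: For an intrinsic semiconductor, the Fermi level sits at midgap.
Step 2: Ef = Eg / 2 = 1.355 / 2 = 0.6775 eV

0.6775


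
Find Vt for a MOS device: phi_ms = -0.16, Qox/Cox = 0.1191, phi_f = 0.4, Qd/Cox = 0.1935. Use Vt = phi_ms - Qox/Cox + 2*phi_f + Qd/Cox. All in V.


Step 1: Vt = phi_ms - Qox/Cox + 2*phi_f + Qd/Cox
Step 2: Vt = -0.16 - 0.1191 + 2*0.4 + 0.1935
Step 3: Vt = -0.16 - 0.1191 + 0.8 + 0.1935
Step 4: Vt = 0.7144 V

0.7144


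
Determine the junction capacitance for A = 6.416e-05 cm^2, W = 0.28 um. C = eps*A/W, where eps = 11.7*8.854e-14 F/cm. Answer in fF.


Step 1: eps_Si = 11.7 * 8.854e-14 = 1.035918e-12 F/cm
Step 2: W in cm = 0.28 * 1e-4 = 2.80e-05 cm
Step 3: C = 1.035918e-12 * 6.416e-05 / 2.80e-05 = 2.373732e-12 F
Step 4: C = 2373.73 fF

2373.73


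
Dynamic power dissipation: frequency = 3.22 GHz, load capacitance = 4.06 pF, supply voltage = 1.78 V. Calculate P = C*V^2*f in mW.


Step 1: V^2 = 1.78^2 = 3.1684 V^2
Step 2: P = C*V^2*f = 4.06e-12 F * 3.1684 * 3.22e9 Hz
Step 3: P = 4.142112688e-02 W
Step 4: P = 41.421 mW

41.421


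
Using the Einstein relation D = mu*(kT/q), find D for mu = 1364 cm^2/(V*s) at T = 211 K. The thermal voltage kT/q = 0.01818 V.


Step 1: D = mu * (kT/q)
Step 2: D = 1364 * 0.01818
Step 3: D = 24.8 cm^2/s

24.8


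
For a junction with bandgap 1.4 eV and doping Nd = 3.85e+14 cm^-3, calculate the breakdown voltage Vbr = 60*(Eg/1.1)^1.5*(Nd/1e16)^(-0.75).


Step 1: Eg/1.1 = 1.4/1.1 = 1.272727
Step 2: (Eg/1.1)^1.5 = 1.272727^1.5 = 1.435830
Step 3: (Nd/1e16)^(-0.75) = (0.0385)^(-0.75) = 11.505472
Step 4: Vbr = 60 * 1.435830 * 11.505472 = 991.2 V

991.2


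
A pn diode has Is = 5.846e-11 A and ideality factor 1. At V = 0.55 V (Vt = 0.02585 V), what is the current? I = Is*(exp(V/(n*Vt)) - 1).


Step 1: V/(n*Vt) = 0.55/(1*0.02585) = 21.2766
Step 2: exp(21.2766) = 1.7390e+09
Step 3: I = 5.846e-11 * (1.7390e+09 - 1) = 1.02e-01 A

1.02e-01


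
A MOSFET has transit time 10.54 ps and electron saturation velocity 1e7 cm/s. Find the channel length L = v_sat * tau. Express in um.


Step 1: tau in seconds = 10.54 ps * 1e-12 = 1.0540e-11 s
Step 2: L = v_sat * tau = 1e7 * 1.0540e-11 = 1.0540e-04 cm
Step 3: L in um = 1.0540e-04 * 1e4 = 1.054 um

1.054


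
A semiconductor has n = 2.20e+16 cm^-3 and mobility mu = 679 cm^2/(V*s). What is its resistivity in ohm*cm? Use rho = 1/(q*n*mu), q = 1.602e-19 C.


Step 1: sigma = q * n * mu = 1.602e-19 * 2.20e+16 * 679 = 2.39307e+00 S/cm
Step 2: rho = 1 / sigma = 1 / 2.39307e+00 = 0.4179 ohm*cm

0.4179


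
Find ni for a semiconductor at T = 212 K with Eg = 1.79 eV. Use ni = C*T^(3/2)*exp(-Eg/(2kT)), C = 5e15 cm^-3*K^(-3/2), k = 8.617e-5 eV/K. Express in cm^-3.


Step 1: Compute kT = 8.617e-5 * 212 = 0.01826804 eV
Step 2: Exponent = -Eg/(2kT) = -1.79/(2*0.01826804) = -48.99267
Step 3: T^(3/2) = 212^1.5 = 3086.77
Step 4: ni = 5e15 * 3086.77 * exp(-48.99267) = 8.15e-03 cm^-3

8.15e-03


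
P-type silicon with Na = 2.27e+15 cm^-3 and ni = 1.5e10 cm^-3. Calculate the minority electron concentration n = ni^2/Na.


Step 1: Majority hole concentration p ≈ Na = 2.27e+15 cm^-3
Step 2: n = ni^2 / Na = (1.5e10)^2 / 2.27e+15
Step 3: n = 9.91e+04 cm^-3

9.91e+04


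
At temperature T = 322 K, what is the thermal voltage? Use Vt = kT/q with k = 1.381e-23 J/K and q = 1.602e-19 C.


Step 1: kT = 1.381e-23 * 322 = 4.44682e-21 J
Step 2: Vt = kT/q = 4.44682e-21 / 1.602e-19
Step 3: Vt = 0.02776 V

0.02776


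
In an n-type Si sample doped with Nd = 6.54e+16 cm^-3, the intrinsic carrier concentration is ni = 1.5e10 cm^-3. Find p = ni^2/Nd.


Step 1: Since Nd >> ni, n ≈ Nd = 6.54e+16 cm^-3
Step 2: p = ni^2 / n = (1.5e10)^2 / 6.54e+16
Step 3: p = 2.25e20 / 6.54e+16 = 3.44e+03 cm^-3

3.44e+03


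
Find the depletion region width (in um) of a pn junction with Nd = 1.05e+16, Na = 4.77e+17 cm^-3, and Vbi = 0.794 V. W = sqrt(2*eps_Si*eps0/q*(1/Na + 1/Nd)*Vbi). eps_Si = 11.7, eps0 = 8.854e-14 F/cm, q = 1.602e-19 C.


Step 1: 1/Na + 1/Nd = 1/4.77e+17 + 1/1.05e+16 = 9.73345e-17
Step 2: 2*eps*eps0/q = 2*11.7*8.854e-14/1.602e-19 = 1.293281e+07
Step 3: W^2 = 1.293281e+07 * 9.73345e-17 * 0.794 = 9.99494e-10
Step 4: W = sqrt(9.99494e-10) = 3.161e-05 cm = 0.3161 um

0.3161


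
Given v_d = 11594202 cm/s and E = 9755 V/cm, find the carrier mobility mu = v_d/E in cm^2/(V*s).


Step 1: mu = v_d / E
Step 2: mu = 11594202 / 9755
Step 3: mu = 1188.54 cm^2/(V*s)

1188.54


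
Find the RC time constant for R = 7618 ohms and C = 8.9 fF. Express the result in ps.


Step 1: tau = R * C
Step 2: tau = 7618 * 8.9 fF = 7618 * 8.9e-15 F
Step 3: tau = 6.78002e-11 s = 67.8002 ps

67.8002


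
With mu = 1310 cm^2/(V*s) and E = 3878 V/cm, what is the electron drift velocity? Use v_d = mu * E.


Step 1: v_d = mu * E
Step 2: v_d = 1310 * 3878 = 5080180
Step 3: v_d = 5.08e+06 cm/s

5.08e+06


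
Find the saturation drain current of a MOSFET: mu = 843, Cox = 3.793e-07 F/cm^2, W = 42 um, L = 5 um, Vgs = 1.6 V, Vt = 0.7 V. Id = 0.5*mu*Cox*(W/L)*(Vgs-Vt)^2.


Step 1: Overdrive voltage Vov = Vgs - Vt = 1.6 - 0.7 = 0.9 V
Step 2: W/L = 42/5 = 8.4
Step 3: Id = 0.5 * 843 * 3.793e-07 * 8.4 * 0.9^2
Step 4: Id = 1.09e-03 A

1.09e-03


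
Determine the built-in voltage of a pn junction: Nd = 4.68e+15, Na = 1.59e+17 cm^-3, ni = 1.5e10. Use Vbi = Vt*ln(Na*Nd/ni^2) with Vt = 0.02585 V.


Step 1: Compute Na*Nd/ni^2 = 1.59e+17 * 4.68e+15 / (1.5e10)^2 = 3.3072e+12
Step 2: ln(3.3072e+12) = 28.8271
Step 3: Vbi = 0.02585 * 28.8271 = 0.745 V

0.745


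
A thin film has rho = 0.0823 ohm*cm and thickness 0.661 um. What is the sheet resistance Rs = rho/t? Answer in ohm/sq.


Step 1: Convert thickness to cm: t = 0.661 um = 6.6100e-05 cm
Step 2: Rs = rho / t = 0.0823 / 6.6100e-05
Step 3: Rs = 1245.1 ohm/sq

1245.1


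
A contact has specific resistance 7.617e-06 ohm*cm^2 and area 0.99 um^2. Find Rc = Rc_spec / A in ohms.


Step 1: Convert area to cm^2: 0.99 um^2 = 9.9000e-09 cm^2
Step 2: Rc = Rc_spec / A = 7.617e-06 / 9.9000e-09
Step 3: Rc = 7.69e+02 ohms

7.69e+02


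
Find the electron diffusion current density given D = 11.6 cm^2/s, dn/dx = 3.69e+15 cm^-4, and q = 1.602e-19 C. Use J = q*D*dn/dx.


Step 1: J = q * D * (dn/dx)
Step 2: J = 1.602e-19 * 11.6 * 3.69e+15
Step 3: J = 6.86e-03 A/cm^2

6.86e-03


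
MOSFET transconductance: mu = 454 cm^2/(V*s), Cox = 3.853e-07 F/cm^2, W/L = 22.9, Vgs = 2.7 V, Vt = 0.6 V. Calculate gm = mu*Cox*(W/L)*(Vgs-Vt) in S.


Step 1: Vov = Vgs - Vt = 2.7 - 0.6 = 2.1 V
Step 2: gm = mu * Cox * (W/L) * Vov
Step 3: gm = 454 * 3.853e-07 * 22.9 * 2.1 = 8.41e-03 S

8.41e-03


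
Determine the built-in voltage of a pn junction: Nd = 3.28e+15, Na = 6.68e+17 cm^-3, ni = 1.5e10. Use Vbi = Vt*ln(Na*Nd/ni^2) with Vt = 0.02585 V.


Step 1: Compute Na*Nd/ni^2 = 6.68e+17 * 3.28e+15 / (1.5e10)^2 = 9.7380e+12
Step 2: ln(9.7380e+12) = 29.9071
Step 3: Vbi = 0.02585 * 29.9071 = 0.773 V

0.773


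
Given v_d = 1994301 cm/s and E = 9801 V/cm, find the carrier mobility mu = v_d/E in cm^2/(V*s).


Step 1: mu = v_d / E
Step 2: mu = 1994301 / 9801
Step 3: mu = 203.48 cm^2/(V*s)

203.48


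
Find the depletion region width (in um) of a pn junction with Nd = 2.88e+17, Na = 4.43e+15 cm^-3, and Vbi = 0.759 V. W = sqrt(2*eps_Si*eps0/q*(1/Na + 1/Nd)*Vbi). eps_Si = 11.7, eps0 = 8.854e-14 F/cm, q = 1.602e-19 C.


Step 1: 1/Na + 1/Nd = 1/4.43e+15 + 1/2.88e+17 = 2.29206e-16
Step 2: 2*eps*eps0/q = 2*11.7*8.854e-14/1.602e-19 = 1.293281e+07
Step 3: W^2 = 1.293281e+07 * 2.29206e-16 * 0.759 = 2.24989e-09
Step 4: W = sqrt(2.24989e-09) = 4.743e-05 cm = 0.4743 um

0.4743


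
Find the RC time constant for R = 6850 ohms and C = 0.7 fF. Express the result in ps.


Step 1: tau = R * C
Step 2: tau = 6850 * 0.7 fF = 6850 * 7.0e-16 F
Step 3: tau = 4.795e-12 s = 4.795 ps

4.795


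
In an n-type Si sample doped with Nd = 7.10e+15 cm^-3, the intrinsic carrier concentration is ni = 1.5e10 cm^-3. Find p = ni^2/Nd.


Step 1: Since Nd >> ni, n ≈ Nd = 7.10e+15 cm^-3
Step 2: p = ni^2 / n = (1.5e10)^2 / 7.10e+15
Step 3: p = 2.25e20 / 7.10e+15 = 3.17e+04 cm^-3

3.17e+04


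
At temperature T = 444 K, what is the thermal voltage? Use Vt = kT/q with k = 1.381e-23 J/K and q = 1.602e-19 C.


Step 1: kT = 1.381e-23 * 444 = 6.13164e-21 J
Step 2: Vt = kT/q = 6.13164e-21 / 1.602e-19
Step 3: Vt = 0.03827 V

0.03827


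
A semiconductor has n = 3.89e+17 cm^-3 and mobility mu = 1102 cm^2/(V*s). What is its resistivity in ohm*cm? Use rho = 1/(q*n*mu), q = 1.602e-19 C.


Step 1: sigma = q * n * mu = 1.602e-19 * 3.89e+17 * 1102 = 6.86742e+01 S/cm
Step 2: rho = 1 / sigma = 1 / 6.86742e+01 = 0.01456 ohm*cm

0.01456


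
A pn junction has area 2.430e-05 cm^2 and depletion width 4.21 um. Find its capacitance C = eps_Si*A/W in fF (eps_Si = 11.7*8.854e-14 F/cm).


Step 1: eps_Si = 11.7 * 8.854e-14 = 1.035918e-12 F/cm
Step 2: W in cm = 4.21 * 1e-4 = 4.21e-04 cm
Step 3: C = 1.035918e-12 * 2.430e-05 / 4.21e-04 = 5.979289e-14 F
Step 4: C = 59.79 fF

59.79


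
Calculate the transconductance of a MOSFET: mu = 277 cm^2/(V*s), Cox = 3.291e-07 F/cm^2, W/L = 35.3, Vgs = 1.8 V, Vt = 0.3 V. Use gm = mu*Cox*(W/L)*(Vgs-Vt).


Step 1: Vov = Vgs - Vt = 1.8 - 0.3 = 1.5 V
Step 2: gm = mu * Cox * (W/L) * Vov
Step 3: gm = 277 * 3.291e-07 * 35.3 * 1.5 = 4.83e-03 S

4.83e-03


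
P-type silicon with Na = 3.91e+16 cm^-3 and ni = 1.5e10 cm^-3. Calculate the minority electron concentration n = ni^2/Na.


Step 1: Majority hole concentration p ≈ Na = 3.91e+16 cm^-3
Step 2: n = ni^2 / Na = (1.5e10)^2 / 3.91e+16
Step 3: n = 5.75e+03 cm^-3

5.75e+03


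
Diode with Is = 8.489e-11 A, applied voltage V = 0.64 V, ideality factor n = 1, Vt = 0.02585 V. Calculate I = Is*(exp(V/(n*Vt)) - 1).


Step 1: V/(n*Vt) = 0.64/(1*0.02585) = 24.7582
Step 2: exp(24.7582) = 5.6539e+10
Step 3: I = 8.489e-11 * (5.6539e+10 - 1) = 4.80e+00 A

4.80e+00


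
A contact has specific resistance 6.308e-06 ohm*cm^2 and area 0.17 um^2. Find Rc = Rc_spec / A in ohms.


Step 1: Convert area to cm^2: 0.17 um^2 = 1.7000e-09 cm^2
Step 2: Rc = Rc_spec / A = 6.308e-06 / 1.7000e-09
Step 3: Rc = 3.71e+03 ohms

3.71e+03


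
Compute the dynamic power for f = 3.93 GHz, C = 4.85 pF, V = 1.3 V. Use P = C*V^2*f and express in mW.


Step 1: V^2 = 1.3^2 = 1.69 V^2
Step 2: P = C*V^2*f = 4.85e-12 F * 1.69 * 3.93e9 Hz
Step 3: P = 3.2212245e-02 W
Step 4: P = 32.212 mW

32.212


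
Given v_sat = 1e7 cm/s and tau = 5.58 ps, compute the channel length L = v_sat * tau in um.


Step 1: tau in seconds = 5.58 ps * 1e-12 = 5.5800e-12 s
Step 2: L = v_sat * tau = 1e7 * 5.5800e-12 = 5.5800e-05 cm
Step 3: L in um = 5.5800e-05 * 1e4 = 0.558 um

0.558


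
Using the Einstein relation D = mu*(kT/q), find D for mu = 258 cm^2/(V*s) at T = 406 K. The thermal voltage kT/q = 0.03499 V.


Step 1: D = mu * (kT/q)
Step 2: D = 258 * 0.03499
Step 3: D = 9.03 cm^2/s

9.03


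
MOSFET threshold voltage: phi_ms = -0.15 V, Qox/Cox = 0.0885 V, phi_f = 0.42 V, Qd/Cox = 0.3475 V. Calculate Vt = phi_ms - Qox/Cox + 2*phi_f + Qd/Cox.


Step 1: Vt = phi_ms - Qox/Cox + 2*phi_f + Qd/Cox
Step 2: Vt = -0.15 - 0.0885 + 2*0.42 + 0.3475
Step 3: Vt = -0.15 - 0.0885 + 0.84 + 0.3475
Step 4: Vt = 0.949 V

0.949


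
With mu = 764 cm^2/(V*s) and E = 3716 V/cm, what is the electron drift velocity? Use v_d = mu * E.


Step 1: v_d = mu * E
Step 2: v_d = 764 * 3716 = 2839024
Step 3: v_d = 2.84e+06 cm/s

2.84e+06


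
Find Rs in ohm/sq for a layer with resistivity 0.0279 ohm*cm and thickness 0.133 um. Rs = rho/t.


Step 1: Convert thickness to cm: t = 0.133 um = 1.3300e-05 cm
Step 2: Rs = rho / t = 0.0279 / 1.3300e-05
Step 3: Rs = 2097.7 ohm/sq

2097.7


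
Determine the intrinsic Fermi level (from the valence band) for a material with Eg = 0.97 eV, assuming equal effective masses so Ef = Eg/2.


Step 1: For an intrinsic semiconductor, the Fermi level sits at midgap.
Step 2: Ef = Eg / 2 = 0.97 / 2 = 0.485 eV

0.485


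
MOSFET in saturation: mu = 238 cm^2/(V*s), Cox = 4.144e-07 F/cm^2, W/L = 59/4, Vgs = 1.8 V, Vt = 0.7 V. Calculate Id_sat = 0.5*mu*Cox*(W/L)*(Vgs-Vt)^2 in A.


Step 1: Overdrive voltage Vov = Vgs - Vt = 1.8 - 0.7 = 1.1 V
Step 2: W/L = 59/4 = 14.75
Step 3: Id = 0.5 * 238 * 4.144e-07 * 14.75 * 1.1^2
Step 4: Id = 8.80e-04 A

8.80e-04


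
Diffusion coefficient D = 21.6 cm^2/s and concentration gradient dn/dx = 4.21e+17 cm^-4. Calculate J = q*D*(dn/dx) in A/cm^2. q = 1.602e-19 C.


Step 1: J = q * D * (dn/dx)
Step 2: J = 1.602e-19 * 21.6 * 4.21e+17
Step 3: J = 1.46e+00 A/cm^2

1.46e+00


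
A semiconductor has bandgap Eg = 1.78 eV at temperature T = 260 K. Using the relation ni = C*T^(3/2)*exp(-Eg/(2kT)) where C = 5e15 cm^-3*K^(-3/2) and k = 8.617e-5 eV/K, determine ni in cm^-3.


Step 1: Compute kT = 8.617e-5 * 260 = 0.0224042 eV
Step 2: Exponent = -Eg/(2kT) = -1.78/(2*0.0224042) = -39.72469
Step 3: T^(3/2) = 260^1.5 = 4192.37
Step 4: ni = 5e15 * 4192.37 * exp(-39.72469) = 1.17e+02 cm^-3

1.17e+02


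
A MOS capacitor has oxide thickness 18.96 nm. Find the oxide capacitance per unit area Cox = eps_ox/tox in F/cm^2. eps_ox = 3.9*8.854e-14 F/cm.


Step 1: eps_ox = 3.9 * 8.854e-14 = 3.45306e-13 F/cm
Step 2: tox in cm = 18.96 nm * 1e-7 = 1.8960e-06 cm
Step 3: Cox = 3.45306e-13 / 1.8960e-06 = 1.82e-07 F/cm^2

1.82e-07


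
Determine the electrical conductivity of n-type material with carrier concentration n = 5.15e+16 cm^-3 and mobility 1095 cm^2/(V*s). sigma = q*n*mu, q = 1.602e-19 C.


Step 1: sigma = q * n * mu
Step 2: sigma = 1.602e-19 * 5.15e+16 * 1095
Step 3: sigma = 9.034e+00 S/cm

9.034e+00


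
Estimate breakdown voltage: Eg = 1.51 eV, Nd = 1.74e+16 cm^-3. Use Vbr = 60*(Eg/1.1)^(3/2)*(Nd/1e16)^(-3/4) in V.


Step 1: Eg/1.1 = 1.51/1.1 = 1.372727
Step 2: (Eg/1.1)^1.5 = 1.372727^1.5 = 1.608334
Step 3: (Nd/1e16)^(-0.75) = (1.74)^(-0.75) = 0.660067
Step 4: Vbr = 60 * 1.608334 * 0.660067 = 63.7 V

63.7


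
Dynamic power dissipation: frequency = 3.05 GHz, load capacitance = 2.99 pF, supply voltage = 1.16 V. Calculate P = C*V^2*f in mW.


Step 1: V^2 = 1.16^2 = 1.3456 V^2
Step 2: P = C*V^2*f = 2.99e-12 F * 1.3456 * 3.05e9 Hz
Step 3: P = 1.22711992e-02 W
Step 4: P = 12.271 mW

12.271


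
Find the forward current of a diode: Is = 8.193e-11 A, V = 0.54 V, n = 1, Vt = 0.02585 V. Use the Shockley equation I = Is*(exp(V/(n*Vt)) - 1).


Step 1: V/(n*Vt) = 0.54/(1*0.02585) = 20.8897
Step 2: exp(20.8897) = 1.1811e+09
Step 3: I = 8.193e-11 * (1.1811e+09 - 1) = 9.68e-02 A

9.68e-02


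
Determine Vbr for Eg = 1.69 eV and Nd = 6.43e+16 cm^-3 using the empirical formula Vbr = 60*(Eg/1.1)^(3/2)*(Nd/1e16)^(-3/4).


Step 1: Eg/1.1 = 1.69/1.1 = 1.536364
Step 2: (Eg/1.1)^1.5 = 1.536364^1.5 = 1.904326
Step 3: (Nd/1e16)^(-0.75) = (6.43)^(-0.75) = 0.247652
Step 4: Vbr = 60 * 1.904326 * 0.247652 = 28.3 V

28.3


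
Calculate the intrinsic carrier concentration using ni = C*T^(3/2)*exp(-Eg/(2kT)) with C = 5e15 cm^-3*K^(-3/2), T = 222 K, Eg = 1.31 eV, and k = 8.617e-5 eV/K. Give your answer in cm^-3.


Step 1: Compute kT = 8.617e-5 * 222 = 0.01912974 eV
Step 2: Exponent = -Eg/(2kT) = -1.31/(2*0.01912974) = -34.23988
Step 3: T^(3/2) = 222^1.5 = 3307.73
Step 4: ni = 5e15 * 3307.73 * exp(-34.23988) = 2.23e+04 cm^-3

2.23e+04


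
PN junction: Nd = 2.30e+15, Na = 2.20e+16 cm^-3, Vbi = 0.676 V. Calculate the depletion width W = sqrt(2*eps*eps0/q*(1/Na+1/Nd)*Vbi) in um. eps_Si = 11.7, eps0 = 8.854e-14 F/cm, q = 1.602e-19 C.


Step 1: 1/Na + 1/Nd = 1/2.20e+16 + 1/2.30e+15 = 4.80237e-16
Step 2: 2*eps*eps0/q = 2*11.7*8.854e-14/1.602e-19 = 1.293281e+07
Step 3: W^2 = 1.293281e+07 * 4.80237e-16 * 0.676 = 4.19851e-09
Step 4: W = sqrt(4.19851e-09) = 6.480e-05 cm = 0.648 um

0.648


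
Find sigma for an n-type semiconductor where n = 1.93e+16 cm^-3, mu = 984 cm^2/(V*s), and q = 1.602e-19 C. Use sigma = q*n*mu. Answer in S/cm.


Step 1: sigma = q * n * mu
Step 2: sigma = 1.602e-19 * 1.93e+16 * 984
Step 3: sigma = 3.042e+00 S/cm

3.042e+00


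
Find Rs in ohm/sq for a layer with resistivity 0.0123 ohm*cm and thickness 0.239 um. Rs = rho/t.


Step 1: Convert thickness to cm: t = 0.239 um = 2.3900e-05 cm
Step 2: Rs = rho / t = 0.0123 / 2.3900e-05
Step 3: Rs = 514.6 ohm/sq

514.6


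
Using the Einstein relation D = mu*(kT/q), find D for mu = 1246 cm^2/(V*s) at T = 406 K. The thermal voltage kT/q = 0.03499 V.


Step 1: D = mu * (kT/q)
Step 2: D = 1246 * 0.03499
Step 3: D = 43.6 cm^2/s

43.6


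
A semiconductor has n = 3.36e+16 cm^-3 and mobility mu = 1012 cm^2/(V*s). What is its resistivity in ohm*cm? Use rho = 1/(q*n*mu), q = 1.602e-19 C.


Step 1: sigma = q * n * mu = 1.602e-19 * 3.36e+16 * 1012 = 5.44731e+00 S/cm
Step 2: rho = 1 / sigma = 1 / 5.44731e+00 = 0.1836 ohm*cm

0.1836


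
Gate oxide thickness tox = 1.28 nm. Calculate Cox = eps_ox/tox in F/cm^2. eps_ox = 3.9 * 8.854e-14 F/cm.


Step 1: eps_ox = 3.9 * 8.854e-14 = 3.45306e-13 F/cm
Step 2: tox in cm = 1.28 nm * 1e-7 = 1.2800e-07 cm
Step 3: Cox = 3.45306e-13 / 1.2800e-07 = 2.70e-06 F/cm^2

2.70e-06


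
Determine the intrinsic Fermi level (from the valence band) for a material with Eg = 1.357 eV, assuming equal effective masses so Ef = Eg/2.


Step 1: For an intrinsic semiconductor, the Fermi level sits at midgap.
Step 2: Ef = Eg / 2 = 1.357 / 2 = 0.6785 eV

0.6785


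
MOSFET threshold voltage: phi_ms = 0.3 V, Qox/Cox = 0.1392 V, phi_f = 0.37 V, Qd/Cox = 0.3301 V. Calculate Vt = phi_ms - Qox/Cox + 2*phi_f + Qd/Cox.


Step 1: Vt = phi_ms - Qox/Cox + 2*phi_f + Qd/Cox
Step 2: Vt = 0.3 - 0.1392 + 2*0.37 + 0.3301
Step 3: Vt = 0.3 - 0.1392 + 0.74 + 0.3301
Step 4: Vt = 1.2309 V

1.2309


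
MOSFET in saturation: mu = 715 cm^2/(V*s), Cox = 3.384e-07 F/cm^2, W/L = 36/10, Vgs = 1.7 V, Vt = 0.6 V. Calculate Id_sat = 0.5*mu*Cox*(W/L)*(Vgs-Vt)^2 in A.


Step 1: Overdrive voltage Vov = Vgs - Vt = 1.7 - 0.6 = 1.1 V
Step 2: W/L = 36/10 = 3.6
Step 3: Id = 0.5 * 715 * 3.384e-07 * 3.6 * 1.1^2
Step 4: Id = 5.27e-04 A

5.27e-04


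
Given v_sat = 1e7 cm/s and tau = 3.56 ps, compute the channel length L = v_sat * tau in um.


Step 1: tau in seconds = 3.56 ps * 1e-12 = 3.5600e-12 s
Step 2: L = v_sat * tau = 1e7 * 3.5600e-12 = 3.5600e-05 cm
Step 3: L in um = 3.5600e-05 * 1e4 = 0.356 um

0.356


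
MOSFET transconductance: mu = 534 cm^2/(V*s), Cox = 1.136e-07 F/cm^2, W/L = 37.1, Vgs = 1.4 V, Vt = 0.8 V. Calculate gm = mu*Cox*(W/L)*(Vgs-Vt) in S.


Step 1: Vov = Vgs - Vt = 1.4 - 0.8 = 0.6 V
Step 2: gm = mu * Cox * (W/L) * Vov
Step 3: gm = 534 * 1.136e-07 * 37.1 * 0.6 = 1.35e-03 S

1.35e-03


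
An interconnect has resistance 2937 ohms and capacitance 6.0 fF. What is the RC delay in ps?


Step 1: tau = R * C
Step 2: tau = 2937 * 6.0 fF = 2937 * 6.0e-15 F
Step 3: tau = 1.7622e-11 s = 17.622 ps

17.622


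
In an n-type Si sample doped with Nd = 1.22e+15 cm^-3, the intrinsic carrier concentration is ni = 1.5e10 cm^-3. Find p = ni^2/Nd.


Step 1: Since Nd >> ni, n ≈ Nd = 1.22e+15 cm^-3
Step 2: p = ni^2 / n = (1.5e10)^2 / 1.22e+15
Step 3: p = 2.25e20 / 1.22e+15 = 1.84e+05 cm^-3

1.84e+05


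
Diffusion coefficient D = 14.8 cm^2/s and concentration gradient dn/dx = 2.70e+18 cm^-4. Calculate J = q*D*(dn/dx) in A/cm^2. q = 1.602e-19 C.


Step 1: J = q * D * (dn/dx)
Step 2: J = 1.602e-19 * 14.8 * 2.70e+18
Step 3: J = 6.40e+00 A/cm^2

6.40e+00


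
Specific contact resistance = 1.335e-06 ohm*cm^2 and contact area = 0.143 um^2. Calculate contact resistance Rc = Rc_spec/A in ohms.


Step 1: Convert area to cm^2: 0.143 um^2 = 1.4300e-09 cm^2
Step 2: Rc = Rc_spec / A = 1.335e-06 / 1.4300e-09
Step 3: Rc = 9.34e+02 ohms

9.34e+02


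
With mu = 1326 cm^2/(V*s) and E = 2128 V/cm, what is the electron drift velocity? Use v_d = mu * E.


Step 1: v_d = mu * E
Step 2: v_d = 1326 * 2128 = 2821728
Step 3: v_d = 2.82e+06 cm/s

2.82e+06


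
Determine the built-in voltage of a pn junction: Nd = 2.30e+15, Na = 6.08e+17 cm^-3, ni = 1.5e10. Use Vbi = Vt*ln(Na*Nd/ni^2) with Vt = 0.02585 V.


Step 1: Compute Na*Nd/ni^2 = 6.08e+17 * 2.30e+15 / (1.5e10)^2 = 6.2151e+12
Step 2: ln(6.2151e+12) = 29.4580
Step 3: Vbi = 0.02585 * 29.4580 = 0.761 V

0.761


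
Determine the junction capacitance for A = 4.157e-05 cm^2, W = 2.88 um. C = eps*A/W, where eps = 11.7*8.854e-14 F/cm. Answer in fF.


Step 1: eps_Si = 11.7 * 8.854e-14 = 1.035918e-12 F/cm
Step 2: W in cm = 2.88 * 1e-4 = 2.88e-04 cm
Step 3: C = 1.035918e-12 * 4.157e-05 / 2.88e-04 = 1.495247e-13 F
Step 4: C = 149.52 fF

149.52
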